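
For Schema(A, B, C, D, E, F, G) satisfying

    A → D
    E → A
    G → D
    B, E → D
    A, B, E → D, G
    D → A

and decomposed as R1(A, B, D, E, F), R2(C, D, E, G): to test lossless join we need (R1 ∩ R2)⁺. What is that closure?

R1 ∩ R2 = {D, E}.
E → A applies, adding A
Closure: {A, D, E}.

A, D, E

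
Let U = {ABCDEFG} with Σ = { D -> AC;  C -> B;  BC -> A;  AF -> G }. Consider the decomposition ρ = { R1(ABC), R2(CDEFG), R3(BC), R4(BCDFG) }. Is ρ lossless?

Chase test. Columns are ABCDEFG; row i has aⱼ where attribute j ∈ Ri, else bᵢⱼ.
Initial tableau (one row per fragment):
  row 1: a1 a2 a3 b14 b15 b16 b17
  row 2: b21 b22 a3 a4 a5 a6 a7
  row 3: b31 a2 a3 b34 b35 b36 b37
  row 4: b41 a2 a3 a4 b45 a6 a7
Rows 2 and 4 agree on D; apply D→AC and equate their AC entries.
Rows 1 and 2 agree on C; apply C→B and equate their B entries.
Rows 1 and 2 agree on BC; apply BC→A and equate their A entries.
Rows 1 and 3 agree on BC; apply BC→A and equate their A entries.
Row 2 is now all distinguished symbols — the join is lossless.

Yes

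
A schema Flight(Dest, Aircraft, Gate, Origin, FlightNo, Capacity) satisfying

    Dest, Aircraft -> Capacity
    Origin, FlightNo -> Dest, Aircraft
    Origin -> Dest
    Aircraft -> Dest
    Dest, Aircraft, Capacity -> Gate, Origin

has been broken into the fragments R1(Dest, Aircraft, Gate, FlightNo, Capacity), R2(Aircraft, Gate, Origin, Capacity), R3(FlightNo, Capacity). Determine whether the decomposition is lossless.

Yes

Chase test. Columns are Dest, Aircraft, Gate, Origin, FlightNo, Capacity; row i has aⱼ where attribute j ∈ Ri, else bᵢⱼ.
Initial tableau (one row per fragment):
  row 1: a1 a2 a3 b14 a5 a6
  row 2: b21 a2 a3 a4 b25 a6
  row 3: b31 b32 b33 b34 a5 a6
Rows 1 and 2 agree on Aircraft; apply Aircraft→Dest and equate their Dest entries.
Rows 1 and 2 agree on Dest, Aircraft, Capacity; apply Dest, Aircraft, Capacity→Gate, Origin and equate their Gate, Origin entries.
Row 1 is now all distinguished symbols — the join is lossless.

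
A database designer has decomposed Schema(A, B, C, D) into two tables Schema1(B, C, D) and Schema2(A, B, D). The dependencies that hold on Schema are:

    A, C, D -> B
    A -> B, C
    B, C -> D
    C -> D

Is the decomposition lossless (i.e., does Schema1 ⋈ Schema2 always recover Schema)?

No

Common attributes: Schema1 ∩ Schema2 = {B, D}.
No dependency enlarges {B, D}, so (B, D)⁺ = {B, D}.
The closure contains neither all of Schema1 = {B, C, D} nor all of Schema2 = {A, B, D}, so the common attributes are not a superkey of either fragment. The join is lossy.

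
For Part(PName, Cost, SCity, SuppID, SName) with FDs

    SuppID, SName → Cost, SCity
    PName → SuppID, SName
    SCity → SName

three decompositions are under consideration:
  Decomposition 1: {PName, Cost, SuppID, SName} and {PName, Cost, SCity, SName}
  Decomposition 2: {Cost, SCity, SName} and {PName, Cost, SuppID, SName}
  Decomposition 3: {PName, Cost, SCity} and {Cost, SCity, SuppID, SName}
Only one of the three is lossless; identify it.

Decomposition 1: common = {PName, Cost, SName}, closure = {PName, Cost, SCity, SuppID, SName} → lossless.
Decomposition 2: common = {Cost, SName}, closure = {Cost, SName} → lossy.
Decomposition 3: common = {Cost, SCity}, closure = {Cost, SCity, SName} → lossy.

Decomposition 1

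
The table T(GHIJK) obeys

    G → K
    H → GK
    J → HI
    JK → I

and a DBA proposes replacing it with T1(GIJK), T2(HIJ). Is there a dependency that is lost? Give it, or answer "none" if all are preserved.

Check H → GK: no single fragment contains all of {GHK}, and the restricted closure of {H} across the fragments never reaches {GK}.
G → K is preserved.
J → HI is preserved.
JK → I is preserved.

H → GK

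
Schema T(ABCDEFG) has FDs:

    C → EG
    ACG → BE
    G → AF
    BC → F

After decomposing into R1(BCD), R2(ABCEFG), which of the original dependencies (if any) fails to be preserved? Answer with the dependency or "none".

C → EG lies within R2.
ACG → BE lies within R2.
G → AF lies within R2.
BC → F lies within R2.
Every dependency is enforceable on the fragments, so the decomposition is dependency-preserving.

none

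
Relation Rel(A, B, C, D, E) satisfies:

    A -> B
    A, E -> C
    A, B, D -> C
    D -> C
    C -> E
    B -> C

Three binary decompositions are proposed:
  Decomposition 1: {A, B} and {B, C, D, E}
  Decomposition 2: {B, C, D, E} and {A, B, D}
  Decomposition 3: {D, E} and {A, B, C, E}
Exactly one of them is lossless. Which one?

Decomposition 1: common = {B}, closure = {B, C, E} → lossy.
Decomposition 2: common = {B, D}, closure = {B, C, D, E} → lossless.
Decomposition 3: common = {E}, closure = {E} → lossy.

Decomposition 2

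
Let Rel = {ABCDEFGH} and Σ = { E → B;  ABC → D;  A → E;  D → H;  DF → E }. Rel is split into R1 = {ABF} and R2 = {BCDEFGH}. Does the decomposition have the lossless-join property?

No

Common attributes: R1 ∩ R2 = {BF}.
No dependency enlarges {BF}, so (BF)⁺ = {BF}.
The closure contains neither all of R1 = {ABF} nor all of R2 = {BCDEFGH}, so the common attributes are not a superkey of either fragment. The join is lossy.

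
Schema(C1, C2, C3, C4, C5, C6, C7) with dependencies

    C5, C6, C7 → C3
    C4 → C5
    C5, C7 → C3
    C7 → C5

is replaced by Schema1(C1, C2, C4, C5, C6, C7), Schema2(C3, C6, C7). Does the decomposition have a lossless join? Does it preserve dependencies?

Lossless test: (C6, C7)⁺ = {C3, C5, C6, C7}, which contains all of one fragment — lossless.
Dependency preservation: C5, C6, C7 → C3; C5, C7 → C3 are not contained in any single fragment, but the restricted closure of each left-hand side across the fragments still reaches the right-hand side; the remaining FDs each lie inside some fragment. All dependencies are preserved.

lossless and dependency-preserving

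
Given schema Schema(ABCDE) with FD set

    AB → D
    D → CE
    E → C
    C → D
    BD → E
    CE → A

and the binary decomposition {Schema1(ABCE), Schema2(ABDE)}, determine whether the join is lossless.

Yes

Common attributes: Schema1 ∩ Schema2 = {ABE}.
Closure of {ABE}: AB → D applies, adding D; D → CE applies, adding C. So (ABE)⁺ = {ABCDE}.
This closure contains every attribute of Schema1, so Schema1 ∩ Schema2 → Schema1. The join is lossless.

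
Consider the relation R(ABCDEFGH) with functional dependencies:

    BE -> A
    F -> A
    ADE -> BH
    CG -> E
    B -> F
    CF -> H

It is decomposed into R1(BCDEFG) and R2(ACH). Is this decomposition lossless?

No

Common attributes: R1 ∩ R2 = {C}.
No dependency enlarges {C}, so (C)⁺ = {C}.
The closure contains neither all of R1 = {BCDEFG} nor all of R2 = {ACH}, so the common attributes are not a superkey of either fragment. The join is lossy.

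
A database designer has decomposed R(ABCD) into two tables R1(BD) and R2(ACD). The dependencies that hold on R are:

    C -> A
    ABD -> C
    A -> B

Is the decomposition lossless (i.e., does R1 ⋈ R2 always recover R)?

No

Common attributes: R1 ∩ R2 = {D}.
No dependency enlarges {D}, so (D)⁺ = {D}.
The closure contains neither all of R1 = {BD} nor all of R2 = {ACD}, so the common attributes are not a superkey of either fragment. The join is lossy.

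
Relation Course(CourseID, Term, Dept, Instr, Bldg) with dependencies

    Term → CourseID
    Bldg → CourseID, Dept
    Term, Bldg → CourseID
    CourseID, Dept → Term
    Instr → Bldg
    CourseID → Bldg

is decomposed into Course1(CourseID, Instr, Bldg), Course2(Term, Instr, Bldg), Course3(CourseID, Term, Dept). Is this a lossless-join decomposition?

Chase test. Columns are CourseID, Term, Dept, Instr, Bldg; row i has aⱼ where attribute j ∈ Coursei, else bᵢⱼ.
Initial tableau (one row per fragment):
  row 1: a1 b12 b13 a4 a5
  row 2: b21 a2 b23 a4 a5
  row 3: a1 a2 a3 b34 b35
Rows 2 and 3 agree on Term; apply Term→CourseID and equate their CourseID entries.
Rows 1 and 2 agree on Bldg; apply Bldg→CourseID, Dept and equate their CourseID, Dept entries.
Rows 1 and 2 agree on CourseID, Dept; apply CourseID, Dept→Term and equate their Term entries.
Rows 1 and 3 agree on CourseID; apply CourseID→Bldg and equate their Bldg entries.
Rows 1 and 3 agree on Bldg; apply Bldg→CourseID, Dept and equate their CourseID, Dept entries.
Row 1 is now all distinguished symbols — the join is lossless.

Yes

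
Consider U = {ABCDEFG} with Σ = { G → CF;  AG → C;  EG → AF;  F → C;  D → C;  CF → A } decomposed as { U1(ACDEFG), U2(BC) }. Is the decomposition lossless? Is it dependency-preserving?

Lossless test: (C)⁺ = {C}, which is a superkey of neither fragment — lossy.
Dependency preservation: every FD's attributes lie within a single fragment, so each can be enforced locally — preserved.

lossy but dependency-preserving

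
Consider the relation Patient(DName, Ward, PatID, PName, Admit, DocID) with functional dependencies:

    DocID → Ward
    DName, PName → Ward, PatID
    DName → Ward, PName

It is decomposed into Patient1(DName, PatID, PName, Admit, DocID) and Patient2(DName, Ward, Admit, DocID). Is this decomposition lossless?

Yes

Common attributes: Patient1 ∩ Patient2 = {DName, Admit, DocID}.
Closure of {DName, Admit, DocID}: DocID → Ward applies, adding Ward; DName → Ward, PName applies, adding PName; DName, PName → Ward, PatID applies, adding PatID. So (DName, Admit, DocID)⁺ = {DName, Ward, PatID, PName, Admit, DocID}.
This closure contains every attribute of Patient1, so Patient1 ∩ Patient2 → Patient1. The join is lossless.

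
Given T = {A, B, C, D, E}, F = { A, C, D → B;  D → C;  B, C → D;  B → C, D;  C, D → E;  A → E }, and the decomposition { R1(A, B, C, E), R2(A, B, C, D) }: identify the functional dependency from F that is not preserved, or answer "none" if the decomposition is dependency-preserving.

C, D → E

Check C, D → E: no single fragment contains all of {C, D, E}, and the restricted closure of {C, D} across the fragments never reaches {E}.
A, C, D → B is preserved.
D → C is preserved.
B, C → D is preserved.
B → C, D is preserved.
A → E is preserved.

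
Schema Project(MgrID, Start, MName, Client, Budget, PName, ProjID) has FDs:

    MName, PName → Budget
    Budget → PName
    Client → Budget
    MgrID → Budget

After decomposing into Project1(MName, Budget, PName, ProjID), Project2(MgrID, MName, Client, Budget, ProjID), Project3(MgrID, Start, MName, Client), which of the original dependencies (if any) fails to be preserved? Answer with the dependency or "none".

none

MName, PName → Budget lies within Project1.
Budget → PName lies within Project1.
Client → Budget lies within Project2.
MgrID → Budget lies within Project2.
Every dependency is enforceable on the fragments, so the decomposition is dependency-preserving.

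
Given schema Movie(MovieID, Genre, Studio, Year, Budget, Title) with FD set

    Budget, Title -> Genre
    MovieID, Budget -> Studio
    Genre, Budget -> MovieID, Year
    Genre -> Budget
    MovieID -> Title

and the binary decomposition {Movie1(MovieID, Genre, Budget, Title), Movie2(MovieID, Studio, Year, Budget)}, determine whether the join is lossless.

Common attributes: Movie1 ∩ Movie2 = {MovieID, Budget}.
Closure of {MovieID, Budget}: MovieID, Budget → Studio applies, adding Studio; MovieID → Title applies, adding Title; Budget, Title → Genre applies, adding Genre; Genre, Budget → MovieID, Year applies, adding Year. So (MovieID, Budget)⁺ = {MovieID, Genre, Studio, Year, Budget, Title}.
This closure contains every attribute of Movie1, so Movie1 ∩ Movie2 → Movie1. The join is lossless.

Yes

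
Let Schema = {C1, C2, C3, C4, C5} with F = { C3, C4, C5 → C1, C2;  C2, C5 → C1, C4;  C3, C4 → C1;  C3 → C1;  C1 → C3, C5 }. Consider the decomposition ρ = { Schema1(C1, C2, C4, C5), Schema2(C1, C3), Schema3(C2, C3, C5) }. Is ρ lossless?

Chase test. Columns are C1, C2, C3, C4, C5; row i has aⱼ where attribute j ∈ Schemai, else bᵢⱼ.
Initial tableau (one row per fragment):
  row 1: a1 a2 b13 a4 a5
  row 2: a1 b22 a3 b24 b25
  row 3: b31 a2 a3 b34 a5
Rows 1 and 3 agree on C2, C5; apply C2, C5→C1, C4 and equate their C1, C4 entries.
Rows 1 and 2 agree on C1; apply C1→C3, C5 and equate their C3, C5 entries.
Row 1 is now all distinguished symbols — the join is lossless.

Yes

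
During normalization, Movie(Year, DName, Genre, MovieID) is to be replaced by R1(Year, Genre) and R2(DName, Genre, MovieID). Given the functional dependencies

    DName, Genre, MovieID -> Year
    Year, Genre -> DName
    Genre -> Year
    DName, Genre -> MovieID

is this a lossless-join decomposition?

Yes

Common attributes: R1 ∩ R2 = {Genre}.
Closure of {Genre}: Genre → Year applies, adding Year; Year, Genre → DName applies, adding DName; DName, Genre → MovieID applies, adding MovieID. So (Genre)⁺ = {Year, DName, Genre, MovieID}.
This closure contains every attribute of R1, so R1 ∩ R2 → R1. The join is lossless.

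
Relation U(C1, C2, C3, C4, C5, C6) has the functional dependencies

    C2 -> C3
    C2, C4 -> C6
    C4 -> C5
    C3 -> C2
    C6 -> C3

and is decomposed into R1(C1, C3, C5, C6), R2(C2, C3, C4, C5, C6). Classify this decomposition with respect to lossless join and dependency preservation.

lossy but dependency-preserving

Lossless test: (C3, C5, C6)⁺ = {C2, C3, C5, C6}, which is a superkey of neither fragment — lossy.
Dependency preservation: every FD's attributes lie within a single fragment, so each can be enforced locally — preserved.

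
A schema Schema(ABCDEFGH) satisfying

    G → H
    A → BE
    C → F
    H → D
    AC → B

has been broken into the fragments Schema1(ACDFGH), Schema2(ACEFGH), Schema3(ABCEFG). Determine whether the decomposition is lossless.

Yes

Chase test. Columns are ABCDEFGH; row i has aⱼ where attribute j ∈ Schemai, else bᵢⱼ.
Initial tableau (one row per fragment):
  row 1: a1 b12 a3 a4 b15 a6 a7 a8
  row 2: a1 b22 a3 b24 a5 a6 a7 a8
  row 3: a1 a2 a3 b34 a5 a6 a7 b38
Rows 1 and 3 agree on G; apply G→H and equate their H entries.
Rows 1 and 2 agree on A; apply A→BE and equate their BE entries.
Rows 1 and 3 agree on A; apply A→BE and equate their BE entries.
Rows 1 and 2 agree on H; apply H→D and equate their D entries.
Rows 1 and 3 agree on H; apply H→D and equate their D entries.
Row 1 is now all distinguished symbols — the join is lossless.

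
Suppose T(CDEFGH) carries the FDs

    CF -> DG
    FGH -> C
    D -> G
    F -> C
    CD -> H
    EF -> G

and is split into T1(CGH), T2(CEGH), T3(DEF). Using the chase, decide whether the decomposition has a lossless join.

No

Chase test. Columns are CDEFGH; row i has aⱼ where attribute j ∈ Ti, else bᵢⱼ.
Initial tableau (one row per fragment):
  row 1: a1 b12 b13 b14 a5 a6
  row 2: a1 b22 a3 b24 a5 a6
  row 3: b31 a2 a3 a4 b35 b36
No row becomes fully distinguished — the join is lossy.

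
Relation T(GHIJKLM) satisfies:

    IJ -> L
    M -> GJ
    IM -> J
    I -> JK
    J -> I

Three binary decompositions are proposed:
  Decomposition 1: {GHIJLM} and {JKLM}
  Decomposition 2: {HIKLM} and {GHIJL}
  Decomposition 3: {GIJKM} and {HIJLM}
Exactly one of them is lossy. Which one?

Decomposition 2

Decomposition 1: common = {JLM}, closure = {GIJKLM} → lossless.
Decomposition 2: common = {HIL}, closure = {HIJKL} → lossy.
Decomposition 3: common = {IJM}, closure = {GIJKLM} → lossless.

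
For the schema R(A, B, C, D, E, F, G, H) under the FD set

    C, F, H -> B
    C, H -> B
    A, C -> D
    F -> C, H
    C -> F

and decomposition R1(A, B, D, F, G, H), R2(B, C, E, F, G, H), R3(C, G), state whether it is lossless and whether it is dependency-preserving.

lossy but dependency-preserving

Lossless test (chase): Rows 1 and 2 agree on F; apply F→C, H and equate their C, H entries. Rows 1 and 3 agree on C; apply C→F and equate their F entries. Rows 1 and 3 agree on F; apply F→C, H and equate their C, H entries. Rows 1 and 3 agree on C, F, H; apply C, F, H→B and equate their B entries. No row becomes fully distinguished — the join is lossy.
Dependency preservation: A, C → D is not contained in any single fragment, but the restricted closure of its left-hand side across the fragments still reaches the right-hand side; the remaining FDs each lie inside some fragment. All dependencies are preserved.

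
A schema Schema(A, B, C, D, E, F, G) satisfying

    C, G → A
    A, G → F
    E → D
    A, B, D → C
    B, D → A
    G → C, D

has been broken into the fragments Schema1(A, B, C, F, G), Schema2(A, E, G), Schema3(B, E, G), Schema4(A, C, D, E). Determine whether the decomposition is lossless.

Chase test. Columns are A, B, C, D, E, F, G; row i has aⱼ where attribute j ∈ Schemai, else bᵢⱼ.
Initial tableau (one row per fragment):
  row 1: a1 a2 a3 b14 b15 a6 a7
  row 2: a1 b22 b23 b24 a5 b26 a7
  row 3: b31 a2 b33 b34 a5 b36 a7
  row 4: a1 b42 a3 a4 a5 b46 b47
Rows 1 and 2 agree on A, G; apply A, G→F and equate their F entries.
Rows 2 and 3 agree on E; apply E→D and equate their D entries.
Rows 2 and 4 agree on E; apply E→D and equate their D entries.
Rows 1 and 2 agree on G; apply G→C, D and equate their C, D entries.
Rows 1 and 3 agree on G; apply G→C, D and equate their C, D entries.
Rows 1 and 3 agree on C, G; apply C, G→A and equate their A entries.
Rows 1 and 3 agree on A, G; apply A, G→F and equate their F entries.
Row 3 is now all distinguished symbols — the join is lossless.

Yes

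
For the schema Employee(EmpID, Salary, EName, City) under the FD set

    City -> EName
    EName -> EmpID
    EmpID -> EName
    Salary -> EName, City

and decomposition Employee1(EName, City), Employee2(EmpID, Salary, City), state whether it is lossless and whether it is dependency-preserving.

lossless but not dependency-preserving

Lossless test: (City)⁺ = {EmpID, EName, City}, which contains all of one fragment — lossless.
Dependency preservation: the restricted closure of {EName} across the fragments never reaches {EmpID}, so EName → EmpID cannot be enforced without a join — not preserved.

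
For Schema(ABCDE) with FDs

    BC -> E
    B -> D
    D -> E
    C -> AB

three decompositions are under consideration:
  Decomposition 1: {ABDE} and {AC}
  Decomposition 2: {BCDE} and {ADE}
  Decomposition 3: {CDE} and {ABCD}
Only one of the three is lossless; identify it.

Decomposition 1: common = {A}, closure = {A} → lossy.
Decomposition 2: common = {DE}, closure = {DE} → lossy.
Decomposition 3: common = {CD}, closure = {ABCDE} → lossless.

Decomposition 3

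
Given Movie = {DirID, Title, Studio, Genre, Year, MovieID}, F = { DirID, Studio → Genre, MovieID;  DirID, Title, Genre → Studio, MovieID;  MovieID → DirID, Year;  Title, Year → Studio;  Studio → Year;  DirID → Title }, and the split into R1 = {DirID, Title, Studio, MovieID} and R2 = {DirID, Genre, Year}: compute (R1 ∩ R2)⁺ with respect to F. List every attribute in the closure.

DirID, Title

R1 ∩ R2 = {DirID}.
DirID → Title applies, adding Title
Closure: {DirID, Title}.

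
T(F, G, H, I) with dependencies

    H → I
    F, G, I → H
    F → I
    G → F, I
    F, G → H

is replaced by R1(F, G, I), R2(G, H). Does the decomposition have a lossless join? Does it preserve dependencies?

lossless but not dependency-preserving

Lossless test: (G)⁺ = {F, G, H, I}, which contains all of one fragment — lossless.
Dependency preservation: the restricted closure of {H} across the fragments never reaches {I}, so H → I cannot be enforced without a join — not preserved.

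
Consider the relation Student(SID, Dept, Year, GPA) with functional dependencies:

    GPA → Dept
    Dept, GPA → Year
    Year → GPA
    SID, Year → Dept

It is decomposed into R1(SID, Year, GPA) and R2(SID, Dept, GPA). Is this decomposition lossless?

Yes

Common attributes: R1 ∩ R2 = {SID, GPA}.
Closure of {SID, GPA}: GPA → Dept applies, adding Dept; Dept, GPA → Year applies, adding Year. So (SID, GPA)⁺ = {SID, Dept, Year, GPA}.
This closure contains every attribute of R1, so R1 ∩ R2 → R1. The join is lossless.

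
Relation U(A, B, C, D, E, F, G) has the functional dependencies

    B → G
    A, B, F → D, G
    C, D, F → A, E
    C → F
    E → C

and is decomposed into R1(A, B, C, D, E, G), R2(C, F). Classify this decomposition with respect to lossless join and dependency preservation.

Lossless test: (C)⁺ = {C, F}, which contains all of one fragment — lossless.
Dependency preservation: the restricted closure of {A, B, F} across the fragments never reaches {D, G}, so A, B, F → D, G cannot be enforced without a join — not preserved.

lossless but not dependency-preserving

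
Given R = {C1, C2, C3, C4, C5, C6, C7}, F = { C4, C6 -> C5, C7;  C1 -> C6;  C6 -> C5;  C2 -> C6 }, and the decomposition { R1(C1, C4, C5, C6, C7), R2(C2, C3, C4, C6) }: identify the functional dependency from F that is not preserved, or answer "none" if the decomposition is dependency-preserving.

C4, C6 → C5, C7 lies within R1.
C1 → C6 lies within R1.
C6 → C5 lies within R1.
C2 → C6 lies within R2.
Every dependency is enforceable on the fragments, so the decomposition is dependency-preserving.

none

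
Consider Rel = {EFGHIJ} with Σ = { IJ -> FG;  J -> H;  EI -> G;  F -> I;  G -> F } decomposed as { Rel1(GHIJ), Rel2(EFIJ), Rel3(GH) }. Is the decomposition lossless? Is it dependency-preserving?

lossless but not dependency-preserving

Lossless test (chase): Rows 1 and 2 agree on IJ; apply IJ→FG and equate their FG entries. Rows 1 and 2 agree on J; apply J→H and equate their H entries. Rows 1 and 3 agree on G; apply G→F and equate their F entries. Rows 1 and 3 agree on F; apply F→I and equate their I entries. Row 2 is now all distinguished symbols — the join is lossless.
Dependency preservation: the restricted closure of {EI} across the fragments never reaches {G}, so EI → G cannot be enforced without a join — not preserved.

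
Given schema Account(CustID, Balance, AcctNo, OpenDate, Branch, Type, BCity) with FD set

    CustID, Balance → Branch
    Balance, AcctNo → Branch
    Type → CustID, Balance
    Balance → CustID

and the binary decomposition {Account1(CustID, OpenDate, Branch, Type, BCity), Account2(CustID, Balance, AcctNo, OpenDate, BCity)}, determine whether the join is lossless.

Common attributes: Account1 ∩ Account2 = {CustID, OpenDate, BCity}.
No dependency enlarges {CustID, OpenDate, BCity}, so (CustID, OpenDate, BCity)⁺ = {CustID, OpenDate, BCity}.
The closure contains neither all of Account1 = {CustID, OpenDate, Branch, Type, BCity} nor all of Account2 = {CustID, Balance, AcctNo, OpenDate, BCity}, so the common attributes are not a superkey of either fragment. The join is lossy.

No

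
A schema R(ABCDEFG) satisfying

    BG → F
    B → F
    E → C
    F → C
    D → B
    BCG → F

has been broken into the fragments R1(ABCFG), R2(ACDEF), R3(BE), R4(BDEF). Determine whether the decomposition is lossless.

Chase test. Columns are ABCDEFG; row i has aⱼ where attribute j ∈ Ri, else bᵢⱼ.
Initial tableau (one row per fragment):
  row 1: a1 a2 a3 b14 b15 a6 a7
  row 2: a1 b22 a3 a4 a5 a6 b27
  row 3: b31 a2 b33 b34 a5 b36 b37
  row 4: b41 a2 b43 a4 a5 a6 b47
Rows 1 and 3 agree on B; apply B→F and equate their F entries.
Rows 2 and 3 agree on E; apply E→C and equate their C entries.
Rows 2 and 4 agree on E; apply E→C and equate their C entries.
Rows 2 and 4 agree on D; apply D→B and equate their B entries.
No row becomes fully distinguished — the join is lossy.

No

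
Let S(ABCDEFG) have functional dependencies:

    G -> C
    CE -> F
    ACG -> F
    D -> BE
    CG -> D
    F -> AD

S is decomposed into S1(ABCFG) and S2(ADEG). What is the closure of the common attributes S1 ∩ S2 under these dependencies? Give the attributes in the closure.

S1 ∩ S2 = {AG}.
G → C applies, adding C
ACG → F applies, adding F
CG → D applies, adding D
D → BE applies, adding BE
Closure: {ABCDEFG}.

ABCDEFG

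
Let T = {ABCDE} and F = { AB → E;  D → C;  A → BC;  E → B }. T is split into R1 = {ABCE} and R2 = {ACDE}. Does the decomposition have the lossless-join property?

Common attributes: R1 ∩ R2 = {ACE}.
Closure of {ACE}: A → BC applies, adding B. So (ACE)⁺ = {ABCE}.
This closure contains every attribute of R1, so R1 ∩ R2 → R1. The join is lossless.

Yes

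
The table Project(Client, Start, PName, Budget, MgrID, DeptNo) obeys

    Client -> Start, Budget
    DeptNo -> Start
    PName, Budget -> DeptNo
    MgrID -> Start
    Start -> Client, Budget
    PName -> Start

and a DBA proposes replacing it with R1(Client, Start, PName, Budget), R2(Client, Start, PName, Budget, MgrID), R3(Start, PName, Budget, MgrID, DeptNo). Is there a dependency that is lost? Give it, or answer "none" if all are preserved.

none

Client → Start, Budget lies within R1.
DeptNo → Start lies within R3.
PName, Budget → DeptNo lies within R3.
MgrID → Start lies within R2.
Start → Client, Budget lies within R1.
PName → Start lies within R1.
Every dependency is enforceable on the fragments, so the decomposition is dependency-preserving.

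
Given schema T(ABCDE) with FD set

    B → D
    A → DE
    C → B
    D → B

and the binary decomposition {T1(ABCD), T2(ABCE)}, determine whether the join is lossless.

Yes

Common attributes: T1 ∩ T2 = {ABC}.
Closure of {ABC}: B → D applies, adding D; A → DE applies, adding E. So (ABC)⁺ = {ABCDE}.
This closure contains every attribute of T1, so T1 ∩ T2 → T1. The join is lossless.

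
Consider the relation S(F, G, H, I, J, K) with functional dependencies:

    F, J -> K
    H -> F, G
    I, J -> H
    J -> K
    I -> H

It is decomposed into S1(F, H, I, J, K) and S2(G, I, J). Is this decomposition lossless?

Yes

Common attributes: S1 ∩ S2 = {I, J}.
Closure of {I, J}: I, J → H applies, adding H; J → K applies, adding K; H → F, G applies, adding F, G. So (I, J)⁺ = {F, G, H, I, J, K}.
This closure contains every attribute of S1, so S1 ∩ S2 → S1. The join is lossless.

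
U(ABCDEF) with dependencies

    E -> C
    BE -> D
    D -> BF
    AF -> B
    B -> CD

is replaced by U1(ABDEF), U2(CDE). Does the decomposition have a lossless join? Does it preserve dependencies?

Lossless test: (DE)⁺ = {BCDEF}, which contains all of one fragment — lossless.
Dependency preservation: B → CD is not contained in any single fragment, but the restricted closure of its left-hand side across the fragments still reaches the right-hand side; the remaining FDs each lie inside some fragment. All dependencies are preserved.

lossless and dependency-preserving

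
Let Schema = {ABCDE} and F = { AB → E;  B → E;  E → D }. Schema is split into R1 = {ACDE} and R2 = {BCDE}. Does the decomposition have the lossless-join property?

No

Common attributes: R1 ∩ R2 = {CDE}.
No dependency enlarges {CDE}, so (CDE)⁺ = {CDE}.
The closure contains neither all of R1 = {ACDE} nor all of R2 = {BCDE}, so the common attributes are not a superkey of either fragment. The join is lossy.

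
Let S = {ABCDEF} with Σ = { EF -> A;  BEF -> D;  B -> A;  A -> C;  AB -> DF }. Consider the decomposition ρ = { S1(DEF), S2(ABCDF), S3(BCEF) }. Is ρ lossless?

Chase test. Columns are ABCDEF; row i has aⱼ where attribute j ∈ Si, else bᵢⱼ.
Initial tableau (one row per fragment):
  row 1: b11 b12 b13 a4 a5 a6
  row 2: a1 a2 a3 a4 b25 a6
  row 3: b31 a2 a3 b34 a5 a6
Rows 1 and 3 agree on EF; apply EF→A and equate their A entries.
Rows 2 and 3 agree on B; apply B→A and equate their A entries.
Rows 1 and 2 agree on A; apply A→C and equate their C entries.
Rows 2 and 3 agree on AB; apply AB→DF and equate their DF entries.
Row 3 is now all distinguished symbols — the join is lossless.

Yes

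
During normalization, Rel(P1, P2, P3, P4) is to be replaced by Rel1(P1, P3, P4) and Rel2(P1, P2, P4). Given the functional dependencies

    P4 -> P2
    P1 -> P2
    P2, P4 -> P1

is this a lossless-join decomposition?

Yes

Common attributes: Rel1 ∩ Rel2 = {P1, P4}.
Closure of {P1, P4}: P4 → P2 applies, adding P2. So (P1, P4)⁺ = {P1, P2, P4}.
This closure contains every attribute of Rel2, so Rel1 ∩ Rel2 → Rel2. The join is lossless.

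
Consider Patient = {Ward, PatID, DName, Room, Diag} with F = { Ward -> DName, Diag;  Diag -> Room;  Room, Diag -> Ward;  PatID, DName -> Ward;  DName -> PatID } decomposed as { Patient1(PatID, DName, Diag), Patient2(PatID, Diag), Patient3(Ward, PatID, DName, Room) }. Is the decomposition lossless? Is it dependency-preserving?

lossless and dependency-preserving

Lossless test (chase): Rows 1 and 2 agree on Diag; apply Diag→Room and equate their Room entries. Rows 1 and 2 agree on Room, Diag; apply Room, Diag→Ward and equate their Ward entries. Rows 1 and 3 agree on PatID, DName; apply PatID, DName→Ward and equate their Ward entries. Rows 1 and 2 agree on Ward; apply Ward→DName, Diag and equate their DName, Diag entries. Rows 1 and 3 agree on Ward; apply Ward→DName, Diag and equate their DName, Diag entries. Rows 1 and 3 agree on Diag; apply Diag→Room and equate their Room entries. Row 1 is now all distinguished symbols — the join is lossless.
Dependency preservation: Ward → DName, Diag; Diag → Room; Room, Diag → Ward are not contained in any single fragment, but the restricted closure of each left-hand side across the fragments still reaches the right-hand side; the remaining FDs each lie inside some fragment. All dependencies are preserved.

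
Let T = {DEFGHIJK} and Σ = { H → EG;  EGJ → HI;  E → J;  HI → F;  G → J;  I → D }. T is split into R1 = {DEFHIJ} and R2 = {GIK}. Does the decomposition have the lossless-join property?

Common attributes: R1 ∩ R2 = {I}.
Closure of {I}: I → D applies, adding D. So (I)⁺ = {DI}.
The closure contains neither all of R1 = {DEFHIJ} nor all of R2 = {GIK}, so the common attributes are not a superkey of either fragment. The join is lossy.

No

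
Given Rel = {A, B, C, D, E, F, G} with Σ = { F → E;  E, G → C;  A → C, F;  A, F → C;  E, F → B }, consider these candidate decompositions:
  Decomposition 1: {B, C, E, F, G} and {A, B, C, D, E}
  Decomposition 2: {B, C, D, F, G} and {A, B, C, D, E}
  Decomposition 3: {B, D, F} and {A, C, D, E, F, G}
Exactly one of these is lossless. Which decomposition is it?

Decomposition 3

Decomposition 1: common = {B, C, E}, closure = {B, C, E} → lossy.
Decomposition 2: common = {B, C, D}, closure = {B, C, D} → lossy.
Decomposition 3: common = {D, F}, closure = {B, D, E, F} → lossless.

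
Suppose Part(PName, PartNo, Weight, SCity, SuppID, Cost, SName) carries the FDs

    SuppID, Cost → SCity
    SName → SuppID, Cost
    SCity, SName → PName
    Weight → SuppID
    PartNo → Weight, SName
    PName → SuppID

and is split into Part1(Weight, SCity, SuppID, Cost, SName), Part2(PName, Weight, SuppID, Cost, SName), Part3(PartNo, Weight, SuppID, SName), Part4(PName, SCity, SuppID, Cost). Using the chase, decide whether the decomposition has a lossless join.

Chase test. Columns are PName, PartNo, Weight, SCity, SuppID, Cost, SName; row i has aⱼ where attribute j ∈ Parti, else bᵢⱼ.
Initial tableau (one row per fragment):
  row 1: b11 b12 a3 a4 a5 a6 a7
  row 2: a1 b22 a3 b24 a5 a6 a7
  row 3: b31 a2 a3 b34 a5 b36 a7
  row 4: a1 b42 b43 a4 a5 a6 b47
Rows 1 and 2 agree on SuppID, Cost; apply SuppID, Cost→SCity and equate their SCity entries.
Rows 1 and 3 agree on SName; apply SName→SuppID, Cost and equate their SuppID, Cost entries.
Rows 1 and 2 agree on SCity, SName; apply SCity, SName→PName and equate their PName entries.
Rows 1 and 3 agree on SuppID, Cost; apply SuppID, Cost→SCity and equate their SCity entries.
Rows 1 and 3 agree on SCity, SName; apply SCity, SName→PName and equate their PName entries.
Row 3 is now all distinguished symbols — the join is lossless.

Yes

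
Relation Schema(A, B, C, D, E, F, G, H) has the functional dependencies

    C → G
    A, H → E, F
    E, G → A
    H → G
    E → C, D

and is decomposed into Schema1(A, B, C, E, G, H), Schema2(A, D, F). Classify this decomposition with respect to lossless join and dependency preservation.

lossy and not dependency-preserving

Lossless test: (A)⁺ = {A}, which is a superkey of neither fragment — lossy.
Dependency preservation: the restricted closure of {A, H} across the fragments never reaches {E, F}, so A, H → E, F cannot be enforced without a join — not preserved.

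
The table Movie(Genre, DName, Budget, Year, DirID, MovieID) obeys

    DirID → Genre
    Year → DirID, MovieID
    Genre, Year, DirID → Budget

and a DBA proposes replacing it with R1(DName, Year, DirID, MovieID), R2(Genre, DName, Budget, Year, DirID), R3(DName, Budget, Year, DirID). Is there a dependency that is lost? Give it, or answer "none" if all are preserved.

DirID → Genre lies within R2.
Year → DirID, MovieID lies within R1.
Genre, Year, DirID → Budget lies within R2.
Every dependency is enforceable on the fragments, so the decomposition is dependency-preserving.

none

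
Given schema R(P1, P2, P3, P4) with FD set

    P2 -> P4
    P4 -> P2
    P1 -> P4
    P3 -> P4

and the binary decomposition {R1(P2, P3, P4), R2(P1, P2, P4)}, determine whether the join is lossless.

No

Common attributes: R1 ∩ R2 = {P2, P4}.
No dependency enlarges {P2, P4}, so (P2, P4)⁺ = {P2, P4}.
The closure contains neither all of R1 = {P2, P3, P4} nor all of R2 = {P1, P2, P4}, so the common attributes are not a superkey of either fragment. The join is lossy.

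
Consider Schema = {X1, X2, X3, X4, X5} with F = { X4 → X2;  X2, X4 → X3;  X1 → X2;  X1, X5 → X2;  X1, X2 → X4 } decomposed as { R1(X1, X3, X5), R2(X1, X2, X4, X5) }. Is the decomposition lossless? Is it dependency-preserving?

Lossless test: (X1, X5)⁺ = {X1, X2, X3, X4, X5}, which contains all of one fragment — lossless.
Dependency preservation: the restricted closure of {X2, X4} across the fragments never reaches {X3}, so X2, X4 → X3 cannot be enforced without a join — not preserved.

lossless but not dependency-preserving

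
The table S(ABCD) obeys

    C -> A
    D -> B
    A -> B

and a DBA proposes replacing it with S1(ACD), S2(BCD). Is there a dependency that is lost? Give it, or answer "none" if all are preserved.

A -> B

Check A → B: no single fragment contains all of {AB}, and the restricted closure of {A} across the fragments never reaches {B}.
C → A is preserved.
D → B is preserved.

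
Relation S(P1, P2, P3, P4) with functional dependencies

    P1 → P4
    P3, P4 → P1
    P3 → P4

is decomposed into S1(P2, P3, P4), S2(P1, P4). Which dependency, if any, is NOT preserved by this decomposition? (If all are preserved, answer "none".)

Check P3, P4 → P1: no single fragment contains all of {P1, P3, P4}, and the restricted closure of {P3, P4} across the fragments never reaches {P1}.
P1 → P4 is preserved.
P3 → P4 is preserved.

P3, P4 → P1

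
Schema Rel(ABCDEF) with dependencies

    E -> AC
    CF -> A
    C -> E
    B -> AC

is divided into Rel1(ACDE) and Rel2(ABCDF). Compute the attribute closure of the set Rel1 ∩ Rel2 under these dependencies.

ACDE

Rel1 ∩ Rel2 = {ACD}.
C → E applies, adding E
Closure: {ACDE}.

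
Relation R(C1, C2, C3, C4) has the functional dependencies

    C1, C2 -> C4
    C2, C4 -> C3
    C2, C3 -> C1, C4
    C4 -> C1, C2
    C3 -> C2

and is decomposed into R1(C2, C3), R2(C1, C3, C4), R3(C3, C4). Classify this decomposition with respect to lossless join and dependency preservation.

lossless but not dependency-preserving

Lossless test (chase): Rows 2 and 3 agree on C4; apply C4→C1, C2 and equate their C1, C2 entries. Rows 1 and 2 agree on C3; apply C3→C2 and equate their C2 entries. Rows 1 and 2 agree on C2, C3; apply C2, C3→C1, C4 and equate their C1, C4 entries. Row 1 is now all distinguished symbols — the join is lossless.
Dependency preservation: the restricted closure of {C1, C2} across the fragments never reaches {C4}, so C1, C2 → C4 cannot be enforced without a join — not preserved.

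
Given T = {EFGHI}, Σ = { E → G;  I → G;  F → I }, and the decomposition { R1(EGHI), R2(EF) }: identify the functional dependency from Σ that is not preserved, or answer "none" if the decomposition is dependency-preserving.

F → I

Check F → I: no single fragment contains all of {FI}, and the restricted closure of {F} across the fragments never reaches {I}.
E → G is preserved.
I → G is preserved.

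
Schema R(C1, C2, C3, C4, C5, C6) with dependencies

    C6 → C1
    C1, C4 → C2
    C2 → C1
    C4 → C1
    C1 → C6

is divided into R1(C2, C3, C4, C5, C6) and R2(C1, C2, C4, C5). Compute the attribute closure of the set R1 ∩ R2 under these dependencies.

R1 ∩ R2 = {C2, C4, C5}.
C2 → C1 applies, adding C1
C1 → C6 applies, adding C6
Closure: {C1, C2, C4, C5, C6}.

C1, C2, C4, C5, C6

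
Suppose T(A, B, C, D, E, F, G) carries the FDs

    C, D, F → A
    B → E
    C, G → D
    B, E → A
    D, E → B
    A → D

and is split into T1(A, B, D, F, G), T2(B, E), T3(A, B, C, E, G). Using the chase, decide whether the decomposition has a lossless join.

Chase test. Columns are A, B, C, D, E, F, G; row i has aⱼ where attribute j ∈ Ti, else bᵢⱼ.
Initial tableau (one row per fragment):
  row 1: a1 a2 b13 a4 b15 a6 a7
  row 2: b21 a2 b23 b24 a5 b26 b27
  row 3: a1 a2 a3 b34 a5 b36 a7
Rows 1 and 2 agree on B; apply B→E and equate their E entries.
Rows 1 and 2 agree on B, E; apply B, E→A and equate their A entries.
Rows 1 and 2 agree on A; apply A→D and equate their D entries.
Rows 1 and 3 agree on A; apply A→D and equate their D entries.
No row becomes fully distinguished — the join is lossy.

No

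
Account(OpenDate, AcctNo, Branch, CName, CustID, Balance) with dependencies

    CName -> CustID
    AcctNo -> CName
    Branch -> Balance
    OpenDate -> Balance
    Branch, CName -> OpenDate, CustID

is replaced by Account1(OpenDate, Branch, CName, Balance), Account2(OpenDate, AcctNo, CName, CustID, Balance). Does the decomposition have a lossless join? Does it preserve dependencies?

lossy but dependency-preserving

Lossless test: (OpenDate, CName, Balance)⁺ = {OpenDate, CName, CustID, Balance}, which is a superkey of neither fragment — lossy.
Dependency preservation: Branch, CName → OpenDate, CustID is not contained in any single fragment, but the restricted closure of its left-hand side across the fragments still reaches the right-hand side; the remaining FDs each lie inside some fragment. All dependencies are preserved.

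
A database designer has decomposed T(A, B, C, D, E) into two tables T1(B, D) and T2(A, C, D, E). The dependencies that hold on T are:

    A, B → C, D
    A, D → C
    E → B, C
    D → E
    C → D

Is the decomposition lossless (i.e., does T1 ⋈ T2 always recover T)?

Common attributes: T1 ∩ T2 = {D}.
Closure of {D}: D → E applies, adding E; E → B, C applies, adding B, C. So (D)⁺ = {B, C, D, E}.
This closure contains every attribute of T1, so T1 ∩ T2 → T1. The join is lossless.

Yes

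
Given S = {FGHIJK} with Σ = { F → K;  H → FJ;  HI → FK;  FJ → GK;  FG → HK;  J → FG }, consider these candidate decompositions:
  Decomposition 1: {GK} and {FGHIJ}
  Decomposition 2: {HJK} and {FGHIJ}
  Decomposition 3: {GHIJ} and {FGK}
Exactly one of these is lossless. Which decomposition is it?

Decomposition 1: common = {G}, closure = {G} → lossy.
Decomposition 2: common = {HJ}, closure = {FGHJK} → lossless.
Decomposition 3: common = {G}, closure = {G} → lossy.

Decomposition 2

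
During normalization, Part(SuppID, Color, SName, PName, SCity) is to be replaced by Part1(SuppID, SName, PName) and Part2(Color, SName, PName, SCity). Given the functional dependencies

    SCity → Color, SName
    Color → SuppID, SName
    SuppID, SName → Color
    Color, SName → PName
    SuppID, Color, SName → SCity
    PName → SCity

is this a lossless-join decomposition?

Common attributes: Part1 ∩ Part2 = {SName, PName}.
Closure of {SName, PName}: PName → SCity applies, adding SCity; SCity → Color, SName applies, adding Color; Color → SuppID, SName applies, adding SuppID. So (SName, PName)⁺ = {SuppID, Color, SName, PName, SCity}.
This closure contains every attribute of Part1, so Part1 ∩ Part2 → Part1. The join is lossless.

Yes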